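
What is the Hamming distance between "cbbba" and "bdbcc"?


Comparing "cbbba" and "bdbcc" position by position:
  Position 0: 'c' vs 'b' => differ
  Position 1: 'b' vs 'd' => differ
  Position 2: 'b' vs 'b' => same
  Position 3: 'b' vs 'c' => differ
  Position 4: 'a' vs 'c' => differ
Total differences (Hamming distance): 4

4


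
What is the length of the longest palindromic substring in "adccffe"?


Input: "adccffe"
Checking substrings for palindromes:
  [2:4] "cc" (len 2) => palindrome
  [4:6] "ff" (len 2) => palindrome
Longest palindromic substring: "cc" with length 2

2


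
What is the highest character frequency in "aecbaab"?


Input: aecbaab
Character counts:
  'a': 3
  'b': 2
  'c': 1
  'e': 1
Maximum frequency: 3

3


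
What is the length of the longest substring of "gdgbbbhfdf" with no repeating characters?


Input: "gdgbbbhfdf"
Sliding window (track last position of each char):
  Position 0 ('g'): window [0,0] length 1 -- new best
  Position 1 ('d'): window [0,1] length 2 -- new best
  Position 2 ('g'): repeat (last at 0), move window start to 1
  Position 2 ('g'): window [1,2] length 2
  Position 3 ('b'): window [1,3] length 3 -- new best
  Position 4 ('b'): repeat (last at 3), move window start to 4
  Position 4 ('b'): window [4,4] length 1
  Position 5 ('b'): repeat (last at 4), move window start to 5
  Position 5 ('b'): window [5,5] length 1
  Position 6 ('h'): window [5,6] length 2
  Position 7 ('f'): window [5,7] length 3
  Position 8 ('d'): window [5,8] length 4 -- new best
  Position 9 ('f'): repeat (last at 7), move window start to 8
  Position 9 ('f'): window [8,9] length 2
Longest substring with no repeats: "bhfd" with length 4

4


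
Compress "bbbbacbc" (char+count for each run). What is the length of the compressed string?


Input: bbbbacbc
Runs:
  'b' x 4 => "b4"
  'a' x 1 => "a1"
  'c' x 1 => "c1"
  'b' x 1 => "b1"
  'c' x 1 => "c1"
Compressed: "b4a1c1b1c1"
Compressed length: 10

10


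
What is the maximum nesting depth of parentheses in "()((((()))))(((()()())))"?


Input: "()((((()))))(((()()())))"
Tracking depth:
  Position 0 '(': depth becomes 1
  Position 1 ')': depth becomes 0
  Position 2 '(': depth becomes 1
  Position 3 '(': depth becomes 2
  Position 4 '(': depth becomes 3
  Position 5 '(': depth becomes 4
  Position 6 '(': depth becomes 5
  Position 7 ')': depth becomes 4
  Position 8 ')': depth becomes 3
  Position 9 ')': depth becomes 2
  Position 10 ')': depth becomes 1
  Position 11 ')': depth becomes 0
  Position 12 '(': depth becomes 1
  Position 13 '(': depth becomes 2
  Position 14 '(': depth becomes 3
  Position 15 '(': depth becomes 4
  Position 16 ')': depth becomes 3
  Position 17 '(': depth becomes 4
  Position 18 ')': depth becomes 3
  Position 19 '(': depth becomes 4
  Position 20 ')': depth becomes 3
  Position 21 ')': depth becomes 2
  Position 22 ')': depth becomes 1
  Position 23 ')': depth becomes 0
Maximum depth reached: 5

5


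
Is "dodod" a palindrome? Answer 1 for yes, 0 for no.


Input: dodod
Reversed: dodod
  Compare pos 0 ('d') with pos 4 ('d'): match
  Compare pos 1 ('o') with pos 3 ('o'): match
Result: palindrome

1


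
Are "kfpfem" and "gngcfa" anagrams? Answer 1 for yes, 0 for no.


Strings: "kfpfem", "gngcfa"
Sorted first:  effkmp
Sorted second: acfggn
Differ at position 0: 'e' vs 'a' => not anagrams

0


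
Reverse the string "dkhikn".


Input: dkhikn
Reading characters right to left:
  Position 5: 'n'
  Position 4: 'k'
  Position 3: 'i'
  Position 2: 'h'
  Position 1: 'k'
  Position 0: 'd'
Reversed: nkihkd

nkihkd


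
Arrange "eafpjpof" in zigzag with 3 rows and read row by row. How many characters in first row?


Zigzag "eafpjpof" into 3 rows:
Placing characters:
  'e' => row 0
  'a' => row 1
  'f' => row 2
  'p' => row 1
  'j' => row 0
  'p' => row 1
  'o' => row 2
  'f' => row 1
Rows:
  Row 0: "ej"
  Row 1: "appf"
  Row 2: "fo"
First row length: 2

2


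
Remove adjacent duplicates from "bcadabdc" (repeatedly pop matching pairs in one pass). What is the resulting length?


Input: bcadabdc
Stack-based adjacent duplicate removal:
  Read 'b': push. Stack: b
  Read 'c': push. Stack: bc
  Read 'a': push. Stack: bca
  Read 'd': push. Stack: bcad
  Read 'a': push. Stack: bcada
  Read 'b': push. Stack: bcadab
  Read 'd': push. Stack: bcadabd
  Read 'c': push. Stack: bcadabdc
Final stack: "bcadabdc" (length 8)

8


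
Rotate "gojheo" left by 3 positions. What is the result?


Input: "gojheo", rotate left by 3
First 3 characters: "goj"
Remaining characters: "heo"
Concatenate remaining + first: "heo" + "goj" = "heogoj"

heogoj


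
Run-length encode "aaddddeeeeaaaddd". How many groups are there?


Input: aaddddeeeeaaaddd
Scanning for consecutive runs:
  Group 1: 'a' x 2 (positions 0-1)
  Group 2: 'd' x 4 (positions 2-5)
  Group 3: 'e' x 4 (positions 6-9)
  Group 4: 'a' x 3 (positions 10-12)
  Group 5: 'd' x 3 (positions 13-15)
Total groups: 5

5


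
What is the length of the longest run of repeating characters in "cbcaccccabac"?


Input: "cbcaccccabac"
Scanning for longest run:
  Position 1 ('b'): new char, reset run to 1
  Position 2 ('c'): new char, reset run to 1
  Position 3 ('a'): new char, reset run to 1
  Position 4 ('c'): new char, reset run to 1
  Position 5 ('c'): continues run of 'c', length=2
  Position 6 ('c'): continues run of 'c', length=3
  Position 7 ('c'): continues run of 'c', length=4
  Position 8 ('a'): new char, reset run to 1
  Position 9 ('b'): new char, reset run to 1
  Position 10 ('a'): new char, reset run to 1
  Position 11 ('c'): new char, reset run to 1
Longest run: 'c' with length 4

4


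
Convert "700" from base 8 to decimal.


Input: "700" in base 8
Positional expansion:
  Digit '7' (value 7) x 8^2 = 448
  Digit '0' (value 0) x 8^1 = 0
  Digit '0' (value 0) x 8^0 = 0
Sum = 448

448


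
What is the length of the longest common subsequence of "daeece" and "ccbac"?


LCS of "daeece" and "ccbac"
DP table:
           c    c    b    a    c
      0    0    0    0    0    0
  d   0    0    0    0    0    0
  a   0    0    0    0    1    1
  e   0    0    0    0    1    1
  e   0    0    0    0    1    1
  c   0    1    1    1    1    2
  e   0    1    1    1    1    2
LCS length = dp[6][5] = 2

2


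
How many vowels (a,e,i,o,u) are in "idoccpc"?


Input: idoccpc
Checking each character:
  'i' at position 0: vowel (running total: 1)
  'd' at position 1: consonant
  'o' at position 2: vowel (running total: 2)
  'c' at position 3: consonant
  'c' at position 4: consonant
  'p' at position 5: consonant
  'c' at position 6: consonant
Total vowels: 2

2


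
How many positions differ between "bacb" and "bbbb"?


Comparing "bacb" and "bbbb" position by position:
  Position 0: 'b' vs 'b' => same
  Position 1: 'a' vs 'b' => DIFFER
  Position 2: 'c' vs 'b' => DIFFER
  Position 3: 'b' vs 'b' => same
Positions that differ: 2

2


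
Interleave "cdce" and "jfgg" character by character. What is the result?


Interleaving "cdce" and "jfgg":
  Position 0: 'c' from first, 'j' from second => "cj"
  Position 1: 'd' from first, 'f' from second => "df"
  Position 2: 'c' from first, 'g' from second => "cg"
  Position 3: 'e' from first, 'g' from second => "eg"
Result: cjdfcgeg

cjdfcgeg


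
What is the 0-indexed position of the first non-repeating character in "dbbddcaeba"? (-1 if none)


Input: dbbddcaeba
Character frequencies:
  'a': 2
  'b': 3
  'c': 1
  'd': 3
  'e': 1
Scanning left to right for freq == 1:
  Position 0 ('d'): freq=3, skip
  Position 1 ('b'): freq=3, skip
  Position 2 ('b'): freq=3, skip
  Position 3 ('d'): freq=3, skip
  Position 4 ('d'): freq=3, skip
  Position 5 ('c'): unique! => answer = 5

5


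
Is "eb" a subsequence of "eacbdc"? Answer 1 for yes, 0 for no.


Check if "eb" is a subsequence of "eacbdc"
Greedy scan:
  Position 0 ('e'): matches sub[0] = 'e'
  Position 1 ('a'): no match needed
  Position 2 ('c'): no match needed
  Position 3 ('b'): matches sub[1] = 'b'
  Position 4 ('d'): no match needed
  Position 5 ('c'): no match needed
All 2 characters matched => is a subsequence

1


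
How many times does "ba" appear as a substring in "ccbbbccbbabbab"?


Searching for "ba" in "ccbbbccbbabbab"
Scanning each position:
  Position 0: "cc" => no
  Position 1: "cb" => no
  Position 2: "bb" => no
  Position 3: "bb" => no
  Position 4: "bc" => no
  Position 5: "cc" => no
  Position 6: "cb" => no
  Position 7: "bb" => no
  Position 8: "ba" => MATCH
  Position 9: "ab" => no
  Position 10: "bb" => no
  Position 11: "ba" => MATCH
  Position 12: "ab" => no
Total occurrences: 2

2


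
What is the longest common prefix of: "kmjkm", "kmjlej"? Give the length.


Words: kmjkm, kmjlej
  Position 0: all 'k' => match
  Position 1: all 'm' => match
  Position 2: all 'j' => match
  Position 3: ('k', 'l') => mismatch, stop
LCP = "kmj" (length 3)

3


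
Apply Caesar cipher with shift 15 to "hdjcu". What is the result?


Caesar cipher: shift "hdjcu" by 15
  'h' (pos 7) + 15 = pos 22 = 'w'
  'd' (pos 3) + 15 = pos 18 = 's'
  'j' (pos 9) + 15 = pos 24 = 'y'
  'c' (pos 2) + 15 = pos 17 = 'r'
  'u' (pos 20) + 15 = pos 9 = 'j'
Result: wsyrj

wsyrj


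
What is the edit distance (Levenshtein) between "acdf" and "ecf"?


Computing edit distance: "acdf" -> "ecf"
DP table:
           e    c    f
      0    1    2    3
  a   1    1    2    3
  c   2    2    1    2
  d   3    3    2    2
  f   4    4    3    2
Edit distance = dp[4][3] = 2

2


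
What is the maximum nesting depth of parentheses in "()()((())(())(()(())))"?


Input: "()()((())(())(()(())))"
Tracking depth:
  Position 0 '(': depth becomes 1
  Position 1 ')': depth becomes 0
  Position 2 '(': depth becomes 1
  Position 3 ')': depth becomes 0
  Position 4 '(': depth becomes 1
  Position 5 '(': depth becomes 2
  Position 6 '(': depth becomes 3
  Position 7 ')': depth becomes 2
  Position 8 ')': depth becomes 1
  Position 9 '(': depth becomes 2
  Position 10 '(': depth becomes 3
  Position 11 ')': depth becomes 2
  Position 12 ')': depth becomes 1
  Position 13 '(': depth becomes 2
  Position 14 '(': depth becomes 3
  Position 15 ')': depth becomes 2
  Position 16 '(': depth becomes 3
  Position 17 '(': depth becomes 4
  Position 18 ')': depth becomes 3
  Position 19 ')': depth becomes 2
  Position 20 ')': depth becomes 1
  Position 21 ')': depth becomes 0
Maximum depth reached: 4

4


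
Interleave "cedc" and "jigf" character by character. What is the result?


Interleaving "cedc" and "jigf":
  Position 0: 'c' from first, 'j' from second => "cj"
  Position 1: 'e' from first, 'i' from second => "ei"
  Position 2: 'd' from first, 'g' from second => "dg"
  Position 3: 'c' from first, 'f' from second => "cf"
Result: cjeidgcf

cjeidgcf


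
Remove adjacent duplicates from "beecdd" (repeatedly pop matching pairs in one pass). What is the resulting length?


Input: beecdd
Stack-based adjacent duplicate removal:
  Read 'b': push. Stack: b
  Read 'e': push. Stack: be
  Read 'e': matches stack top 'e' => pop. Stack: b
  Read 'c': push. Stack: bc
  Read 'd': push. Stack: bcd
  Read 'd': matches stack top 'd' => pop. Stack: bc
Final stack: "bc" (length 2)

2


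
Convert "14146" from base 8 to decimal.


Input: "14146" in base 8
Positional expansion:
  Digit '1' (value 1) x 8^4 = 4096
  Digit '4' (value 4) x 8^3 = 2048
  Digit '1' (value 1) x 8^2 = 64
  Digit '4' (value 4) x 8^1 = 32
  Digit '6' (value 6) x 8^0 = 6
Sum = 6246

6246


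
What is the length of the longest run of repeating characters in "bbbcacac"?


Input: "bbbcacac"
Scanning for longest run:
  Position 1 ('b'): continues run of 'b', length=2
  Position 2 ('b'): continues run of 'b', length=3
  Position 3 ('c'): new char, reset run to 1
  Position 4 ('a'): new char, reset run to 1
  Position 5 ('c'): new char, reset run to 1
  Position 6 ('a'): new char, reset run to 1
  Position 7 ('c'): new char, reset run to 1
Longest run: 'b' with length 3

3


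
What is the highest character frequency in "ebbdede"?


Input: ebbdede
Character counts:
  'b': 2
  'd': 2
  'e': 3
Maximum frequency: 3

3


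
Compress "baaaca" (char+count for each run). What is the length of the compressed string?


Input: baaaca
Runs:
  'b' x 1 => "b1"
  'a' x 3 => "a3"
  'c' x 1 => "c1"
  'a' x 1 => "a1"
Compressed: "b1a3c1a1"
Compressed length: 8

8


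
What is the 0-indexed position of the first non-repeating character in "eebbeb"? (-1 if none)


Input: eebbeb
Character frequencies:
  'b': 3
  'e': 3
Scanning left to right for freq == 1:
  Position 0 ('e'): freq=3, skip
  Position 1 ('e'): freq=3, skip
  Position 2 ('b'): freq=3, skip
  Position 3 ('b'): freq=3, skip
  Position 4 ('e'): freq=3, skip
  Position 5 ('b'): freq=3, skip
  No unique character found => answer = -1

-1


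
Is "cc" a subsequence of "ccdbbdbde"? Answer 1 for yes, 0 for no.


Check if "cc" is a subsequence of "ccdbbdbde"
Greedy scan:
  Position 0 ('c'): matches sub[0] = 'c'
  Position 1 ('c'): matches sub[1] = 'c'
  Position 2 ('d'): no match needed
  Position 3 ('b'): no match needed
  Position 4 ('b'): no match needed
  Position 5 ('d'): no match needed
  Position 6 ('b'): no match needed
  Position 7 ('d'): no match needed
  Position 8 ('e'): no match needed
All 2 characters matched => is a subsequence

1


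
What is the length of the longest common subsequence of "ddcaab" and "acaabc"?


LCS of "ddcaab" and "acaabc"
DP table:
           a    c    a    a    b    c
      0    0    0    0    0    0    0
  d   0    0    0    0    0    0    0
  d   0    0    0    0    0    0    0
  c   0    0    1    1    1    1    1
  a   0    1    1    2    2    2    2
  a   0    1    1    2    3    3    3
  b   0    1    1    2    3    4    4
LCS length = dp[6][6] = 4

4


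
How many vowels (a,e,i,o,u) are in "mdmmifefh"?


Input: mdmmifefh
Checking each character:
  'm' at position 0: consonant
  'd' at position 1: consonant
  'm' at position 2: consonant
  'm' at position 3: consonant
  'i' at position 4: vowel (running total: 1)
  'f' at position 5: consonant
  'e' at position 6: vowel (running total: 2)
  'f' at position 7: consonant
  'h' at position 8: consonant
Total vowels: 2

2


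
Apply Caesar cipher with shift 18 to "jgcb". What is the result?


Caesar cipher: shift "jgcb" by 18
  'j' (pos 9) + 18 = pos 1 = 'b'
  'g' (pos 6) + 18 = pos 24 = 'y'
  'c' (pos 2) + 18 = pos 20 = 'u'
  'b' (pos 1) + 18 = pos 19 = 't'
Result: byut

byut


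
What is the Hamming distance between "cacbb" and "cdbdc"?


Comparing "cacbb" and "cdbdc" position by position:
  Position 0: 'c' vs 'c' => same
  Position 1: 'a' vs 'd' => differ
  Position 2: 'c' vs 'b' => differ
  Position 3: 'b' vs 'd' => differ
  Position 4: 'b' vs 'c' => differ
Total differences (Hamming distance): 4

4


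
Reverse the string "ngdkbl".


Input: ngdkbl
Reading characters right to left:
  Position 5: 'l'
  Position 4: 'b'
  Position 3: 'k'
  Position 2: 'd'
  Position 1: 'g'
  Position 0: 'n'
Reversed: lbkdgn

lbkdgn


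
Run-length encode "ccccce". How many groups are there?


Input: ccccce
Scanning for consecutive runs:
  Group 1: 'c' x 5 (positions 0-4)
  Group 2: 'e' x 1 (positions 5-5)
Total groups: 2

2


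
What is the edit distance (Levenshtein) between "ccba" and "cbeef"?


Computing edit distance: "ccba" -> "cbeef"
DP table:
           c    b    e    e    f
      0    1    2    3    4    5
  c   1    0    1    2    3    4
  c   2    1    1    2    3    4
  b   3    2    1    2    3    4
  a   4    3    2    2    3    4
Edit distance = dp[4][5] = 4

4


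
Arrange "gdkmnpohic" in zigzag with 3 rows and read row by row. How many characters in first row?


Zigzag "gdkmnpohic" into 3 rows:
Placing characters:
  'g' => row 0
  'd' => row 1
  'k' => row 2
  'm' => row 1
  'n' => row 0
  'p' => row 1
  'o' => row 2
  'h' => row 1
  'i' => row 0
  'c' => row 1
Rows:
  Row 0: "gni"
  Row 1: "dmphc"
  Row 2: "ko"
First row length: 3

3


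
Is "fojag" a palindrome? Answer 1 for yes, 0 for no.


Input: fojag
Reversed: gajof
  Compare pos 0 ('f') with pos 4 ('g'): MISMATCH
  Compare pos 1 ('o') with pos 3 ('a'): MISMATCH
Result: not a palindrome

0


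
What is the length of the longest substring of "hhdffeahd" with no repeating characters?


Input: "hhdffeahd"
Sliding window (track last position of each char):
  Position 0 ('h'): window [0,0] length 1 -- new best
  Position 1 ('h'): repeat (last at 0), move window start to 1
  Position 1 ('h'): window [1,1] length 1
  Position 2 ('d'): window [1,2] length 2 -- new best
  Position 3 ('f'): window [1,3] length 3 -- new best
  Position 4 ('f'): repeat (last at 3), move window start to 4
  Position 4 ('f'): window [4,4] length 1
  Position 5 ('e'): window [4,5] length 2
  Position 6 ('a'): window [4,6] length 3
  Position 7 ('h'): window [4,7] length 4 -- new best
  Position 8 ('d'): window [4,8] length 5 -- new best
Longest substring with no repeats: "feahd" with length 5

5


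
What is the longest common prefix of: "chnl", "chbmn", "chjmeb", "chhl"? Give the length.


Words: chnl, chbmn, chjmeb, chhl
  Position 0: all 'c' => match
  Position 1: all 'h' => match
  Position 2: ('n', 'b', 'j', 'h') => mismatch, stop
LCP = "ch" (length 2)

2


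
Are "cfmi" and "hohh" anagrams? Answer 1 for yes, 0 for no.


Strings: "cfmi", "hohh"
Sorted first:  cfim
Sorted second: hhho
Differ at position 0: 'c' vs 'h' => not anagrams

0


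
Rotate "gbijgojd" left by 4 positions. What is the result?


Input: "gbijgojd", rotate left by 4
First 4 characters: "gbij"
Remaining characters: "gojd"
Concatenate remaining + first: "gojd" + "gbij" = "gojdgbij"

gojdgbij


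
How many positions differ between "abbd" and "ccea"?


Comparing "abbd" and "ccea" position by position:
  Position 0: 'a' vs 'c' => DIFFER
  Position 1: 'b' vs 'c' => DIFFER
  Position 2: 'b' vs 'e' => DIFFER
  Position 3: 'd' vs 'a' => DIFFER
Positions that differ: 4

4


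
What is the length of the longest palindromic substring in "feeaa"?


Input: "feeaa"
Checking substrings for palindromes:
  [1:3] "ee" (len 2) => palindrome
  [3:5] "aa" (len 2) => palindrome
Longest palindromic substring: "ee" with length 2

2


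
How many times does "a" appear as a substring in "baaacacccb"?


Searching for "a" in "baaacacccb"
Scanning each position:
  Position 0: "b" => no
  Position 1: "a" => MATCH
  Position 2: "a" => MATCH
  Position 3: "a" => MATCH
  Position 4: "c" => no
  Position 5: "a" => MATCH
  Position 6: "c" => no
  Position 7: "c" => no
  Position 8: "c" => no
  Position 9: "b" => no
Total occurrences: 4

4


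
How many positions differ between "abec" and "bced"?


Comparing "abec" and "bced" position by position:
  Position 0: 'a' vs 'b' => DIFFER
  Position 1: 'b' vs 'c' => DIFFER
  Position 2: 'e' vs 'e' => same
  Position 3: 'c' vs 'd' => DIFFER
Positions that differ: 3

3


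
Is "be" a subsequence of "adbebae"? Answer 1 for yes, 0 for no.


Check if "be" is a subsequence of "adbebae"
Greedy scan:
  Position 0 ('a'): no match needed
  Position 1 ('d'): no match needed
  Position 2 ('b'): matches sub[0] = 'b'
  Position 3 ('e'): matches sub[1] = 'e'
  Position 4 ('b'): no match needed
  Position 5 ('a'): no match needed
  Position 6 ('e'): no match needed
All 2 characters matched => is a subsequence

1


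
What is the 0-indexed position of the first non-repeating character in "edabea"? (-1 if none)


Input: edabea
Character frequencies:
  'a': 2
  'b': 1
  'd': 1
  'e': 2
Scanning left to right for freq == 1:
  Position 0 ('e'): freq=2, skip
  Position 1 ('d'): unique! => answer = 1

1


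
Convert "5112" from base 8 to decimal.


Input: "5112" in base 8
Positional expansion:
  Digit '5' (value 5) x 8^3 = 2560
  Digit '1' (value 1) x 8^2 = 64
  Digit '1' (value 1) x 8^1 = 8
  Digit '2' (value 2) x 8^0 = 2
Sum = 2634

2634


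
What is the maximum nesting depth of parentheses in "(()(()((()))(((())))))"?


Input: "(()(()((()))(((())))))"
Tracking depth:
  Position 0 '(': depth becomes 1
  Position 1 '(': depth becomes 2
  Position 2 ')': depth becomes 1
  Position 3 '(': depth becomes 2
  Position 4 '(': depth becomes 3
  Position 5 ')': depth becomes 2
  Position 6 '(': depth becomes 3
  Position 7 '(': depth becomes 4
  Position 8 '(': depth becomes 5
  Position 9 ')': depth becomes 4
  Position 10 ')': depth becomes 3
  Position 11 ')': depth becomes 2
  Position 12 '(': depth becomes 3
  Position 13 '(': depth becomes 4
  Position 14 '(': depth becomes 5
  Position 15 '(': depth becomes 6
  Position 16 ')': depth becomes 5
  Position 17 ')': depth becomes 4
  Position 18 ')': depth becomes 3
  Position 19 ')': depth becomes 2
  Position 20 ')': depth becomes 1
  Position 21 ')': depth becomes 0
Maximum depth reached: 6

6


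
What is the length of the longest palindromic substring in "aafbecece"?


Input: "aafbecece"
Checking substrings for palindromes:
  [4:9] "ecece" (len 5) => palindrome
  [4:7] "ece" (len 3) => palindrome
  [5:8] "cec" (len 3) => palindrome
  [6:9] "ece" (len 3) => palindrome
  [0:2] "aa" (len 2) => palindrome
Longest palindromic substring: "ecece" with length 5

5


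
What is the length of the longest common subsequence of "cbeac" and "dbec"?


LCS of "cbeac" and "dbec"
DP table:
           d    b    e    c
      0    0    0    0    0
  c   0    0    0    0    1
  b   0    0    1    1    1
  e   0    0    1    2    2
  a   0    0    1    2    2
  c   0    0    1    2    3
LCS length = dp[5][4] = 3

3


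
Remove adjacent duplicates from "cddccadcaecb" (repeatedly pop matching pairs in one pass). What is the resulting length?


Input: cddccadcaecb
Stack-based adjacent duplicate removal:
  Read 'c': push. Stack: c
  Read 'd': push. Stack: cd
  Read 'd': matches stack top 'd' => pop. Stack: c
  Read 'c': matches stack top 'c' => pop. Stack: (empty)
  Read 'c': push. Stack: c
  Read 'a': push. Stack: ca
  Read 'd': push. Stack: cad
  Read 'c': push. Stack: cadc
  Read 'a': push. Stack: cadca
  Read 'e': push. Stack: cadcae
  Read 'c': push. Stack: cadcaec
  Read 'b': push. Stack: cadcaecb
Final stack: "cadcaecb" (length 8)

8


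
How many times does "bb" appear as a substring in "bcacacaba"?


Searching for "bb" in "bcacacaba"
Scanning each position:
  Position 0: "bc" => no
  Position 1: "ca" => no
  Position 2: "ac" => no
  Position 3: "ca" => no
  Position 4: "ac" => no
  Position 5: "ca" => no
  Position 6: "ab" => no
  Position 7: "ba" => no
Total occurrences: 0

0


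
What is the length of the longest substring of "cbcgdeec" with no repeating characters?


Input: "cbcgdeec"
Sliding window (track last position of each char):
  Position 0 ('c'): window [0,0] length 1 -- new best
  Position 1 ('b'): window [0,1] length 2 -- new best
  Position 2 ('c'): repeat (last at 0), move window start to 1
  Position 2 ('c'): window [1,2] length 2
  Position 3 ('g'): window [1,3] length 3 -- new best
  Position 4 ('d'): window [1,4] length 4 -- new best
  Position 5 ('e'): window [1,5] length 5 -- new best
  Position 6 ('e'): repeat (last at 5), move window start to 6
  Position 6 ('e'): window [6,6] length 1
  Position 7 ('c'): window [6,7] length 2
Longest substring with no repeats: "bcgde" with length 5

5


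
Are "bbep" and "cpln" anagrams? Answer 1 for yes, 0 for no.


Strings: "bbep", "cpln"
Sorted first:  bbep
Sorted second: clnp
Differ at position 0: 'b' vs 'c' => not anagrams

0


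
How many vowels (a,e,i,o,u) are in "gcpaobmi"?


Input: gcpaobmi
Checking each character:
  'g' at position 0: consonant
  'c' at position 1: consonant
  'p' at position 2: consonant
  'a' at position 3: vowel (running total: 1)
  'o' at position 4: vowel (running total: 2)
  'b' at position 5: consonant
  'm' at position 6: consonant
  'i' at position 7: vowel (running total: 3)
Total vowels: 3

3


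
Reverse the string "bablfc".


Input: bablfc
Reading characters right to left:
  Position 5: 'c'
  Position 4: 'f'
  Position 3: 'l'
  Position 2: 'b'
  Position 1: 'a'
  Position 0: 'b'
Reversed: cflbab

cflbab


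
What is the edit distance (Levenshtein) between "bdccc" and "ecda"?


Computing edit distance: "bdccc" -> "ecda"
DP table:
           e    c    d    a
      0    1    2    3    4
  b   1    1    2    3    4
  d   2    2    2    2    3
  c   3    3    2    3    3
  c   4    4    3    3    4
  c   5    5    4    4    4
Edit distance = dp[5][4] = 4

4


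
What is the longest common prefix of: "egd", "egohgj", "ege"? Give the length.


Words: egd, egohgj, ege
  Position 0: all 'e' => match
  Position 1: all 'g' => match
  Position 2: ('d', 'o', 'e') => mismatch, stop
LCP = "eg" (length 2)

2


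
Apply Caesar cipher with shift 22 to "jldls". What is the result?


Caesar cipher: shift "jldls" by 22
  'j' (pos 9) + 22 = pos 5 = 'f'
  'l' (pos 11) + 22 = pos 7 = 'h'
  'd' (pos 3) + 22 = pos 25 = 'z'
  'l' (pos 11) + 22 = pos 7 = 'h'
  's' (pos 18) + 22 = pos 14 = 'o'
Result: fhzho

fhzho


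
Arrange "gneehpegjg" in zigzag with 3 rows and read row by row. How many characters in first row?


Zigzag "gneehpegjg" into 3 rows:
Placing characters:
  'g' => row 0
  'n' => row 1
  'e' => row 2
  'e' => row 1
  'h' => row 0
  'p' => row 1
  'e' => row 2
  'g' => row 1
  'j' => row 0
  'g' => row 1
Rows:
  Row 0: "ghj"
  Row 1: "nepgg"
  Row 2: "ee"
First row length: 3

3


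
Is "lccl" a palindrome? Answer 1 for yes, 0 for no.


Input: lccl
Reversed: lccl
  Compare pos 0 ('l') with pos 3 ('l'): match
  Compare pos 1 ('c') with pos 2 ('c'): match
Result: palindrome

1


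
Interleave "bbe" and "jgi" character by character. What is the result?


Interleaving "bbe" and "jgi":
  Position 0: 'b' from first, 'j' from second => "bj"
  Position 1: 'b' from first, 'g' from second => "bg"
  Position 2: 'e' from first, 'i' from second => "ei"
Result: bjbgei

bjbgei


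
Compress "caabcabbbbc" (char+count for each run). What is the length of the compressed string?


Input: caabcabbbbc
Runs:
  'c' x 1 => "c1"
  'a' x 2 => "a2"
  'b' x 1 => "b1"
  'c' x 1 => "c1"
  'a' x 1 => "a1"
  'b' x 4 => "b4"
  'c' x 1 => "c1"
Compressed: "c1a2b1c1a1b4c1"
Compressed length: 14

14


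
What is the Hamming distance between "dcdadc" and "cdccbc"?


Comparing "dcdadc" and "cdccbc" position by position:
  Position 0: 'd' vs 'c' => differ
  Position 1: 'c' vs 'd' => differ
  Position 2: 'd' vs 'c' => differ
  Position 3: 'a' vs 'c' => differ
  Position 4: 'd' vs 'b' => differ
  Position 5: 'c' vs 'c' => same
Total differences (Hamming distance): 5

5


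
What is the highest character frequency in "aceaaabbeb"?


Input: aceaaabbeb
Character counts:
  'a': 4
  'b': 3
  'c': 1
  'e': 2
Maximum frequency: 4

4


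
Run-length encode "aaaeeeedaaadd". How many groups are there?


Input: aaaeeeedaaadd
Scanning for consecutive runs:
  Group 1: 'a' x 3 (positions 0-2)
  Group 2: 'e' x 4 (positions 3-6)
  Group 3: 'd' x 1 (positions 7-7)
  Group 4: 'a' x 3 (positions 8-10)
  Group 5: 'd' x 2 (positions 11-12)
Total groups: 5

5


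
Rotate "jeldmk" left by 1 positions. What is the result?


Input: "jeldmk", rotate left by 1
First 1 characters: "j"
Remaining characters: "eldmk"
Concatenate remaining + first: "eldmk" + "j" = "eldmkj"

eldmkj


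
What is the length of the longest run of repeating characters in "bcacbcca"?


Input: "bcacbcca"
Scanning for longest run:
  Position 1 ('c'): new char, reset run to 1
  Position 2 ('a'): new char, reset run to 1
  Position 3 ('c'): new char, reset run to 1
  Position 4 ('b'): new char, reset run to 1
  Position 5 ('c'): new char, reset run to 1
  Position 6 ('c'): continues run of 'c', length=2
  Position 7 ('a'): new char, reset run to 1
Longest run: 'c' with length 2

2


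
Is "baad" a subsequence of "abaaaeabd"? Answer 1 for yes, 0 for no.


Check if "baad" is a subsequence of "abaaaeabd"
Greedy scan:
  Position 0 ('a'): no match needed
  Position 1 ('b'): matches sub[0] = 'b'
  Position 2 ('a'): matches sub[1] = 'a'
  Position 3 ('a'): matches sub[2] = 'a'
  Position 4 ('a'): no match needed
  Position 5 ('e'): no match needed
  Position 6 ('a'): no match needed
  Position 7 ('b'): no match needed
  Position 8 ('d'): matches sub[3] = 'd'
All 4 characters matched => is a subsequence

1


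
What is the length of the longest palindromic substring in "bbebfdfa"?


Input: "bbebfdfa"
Checking substrings for palindromes:
  [1:4] "beb" (len 3) => palindrome
  [4:7] "fdf" (len 3) => palindrome
  [0:2] "bb" (len 2) => palindrome
Longest palindromic substring: "beb" with length 3

3


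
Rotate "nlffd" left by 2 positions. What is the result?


Input: "nlffd", rotate left by 2
First 2 characters: "nl"
Remaining characters: "ffd"
Concatenate remaining + first: "ffd" + "nl" = "ffdnl"

ffdnl


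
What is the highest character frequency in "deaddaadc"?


Input: deaddaadc
Character counts:
  'a': 3
  'c': 1
  'd': 4
  'e': 1
Maximum frequency: 4

4


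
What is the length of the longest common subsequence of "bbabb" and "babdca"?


LCS of "bbabb" and "babdca"
DP table:
           b    a    b    d    c    a
      0    0    0    0    0    0    0
  b   0    1    1    1    1    1    1
  b   0    1    1    2    2    2    2
  a   0    1    2    2    2    2    3
  b   0    1    2    3    3    3    3
  b   0    1    2    3    3    3    3
LCS length = dp[5][6] = 3

3


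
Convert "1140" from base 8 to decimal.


Input: "1140" in base 8
Positional expansion:
  Digit '1' (value 1) x 8^3 = 512
  Digit '1' (value 1) x 8^2 = 64
  Digit '4' (value 4) x 8^1 = 32
  Digit '0' (value 0) x 8^0 = 0
Sum = 608

608


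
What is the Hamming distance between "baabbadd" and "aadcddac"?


Comparing "baabbadd" and "aadcddac" position by position:
  Position 0: 'b' vs 'a' => differ
  Position 1: 'a' vs 'a' => same
  Position 2: 'a' vs 'd' => differ
  Position 3: 'b' vs 'c' => differ
  Position 4: 'b' vs 'd' => differ
  Position 5: 'a' vs 'd' => differ
  Position 6: 'd' vs 'a' => differ
  Position 7: 'd' vs 'c' => differ
Total differences (Hamming distance): 7

7


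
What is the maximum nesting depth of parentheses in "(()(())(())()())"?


Input: "(()(())(())()())"
Tracking depth:
  Position 0 '(': depth becomes 1
  Position 1 '(': depth becomes 2
  Position 2 ')': depth becomes 1
  Position 3 '(': depth becomes 2
  Position 4 '(': depth becomes 3
  Position 5 ')': depth becomes 2
  Position 6 ')': depth becomes 1
  Position 7 '(': depth becomes 2
  Position 8 '(': depth becomes 3
  Position 9 ')': depth becomes 2
  Position 10 ')': depth becomes 1
  Position 11 '(': depth becomes 2
  Position 12 ')': depth becomes 1
  Position 13 '(': depth becomes 2
  Position 14 ')': depth becomes 1
  Position 15 ')': depth becomes 0
Maximum depth reached: 3

3


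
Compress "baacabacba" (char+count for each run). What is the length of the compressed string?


Input: baacabacba
Runs:
  'b' x 1 => "b1"
  'a' x 2 => "a2"
  'c' x 1 => "c1"
  'a' x 1 => "a1"
  'b' x 1 => "b1"
  'a' x 1 => "a1"
  'c' x 1 => "c1"
  'b' x 1 => "b1"
  'a' x 1 => "a1"
Compressed: "b1a2c1a1b1a1c1b1a1"
Compressed length: 18

18


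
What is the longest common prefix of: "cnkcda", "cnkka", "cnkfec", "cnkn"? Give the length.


Words: cnkcda, cnkka, cnkfec, cnkn
  Position 0: all 'c' => match
  Position 1: all 'n' => match
  Position 2: all 'k' => match
  Position 3: ('c', 'k', 'f', 'n') => mismatch, stop
LCP = "cnk" (length 3)

3


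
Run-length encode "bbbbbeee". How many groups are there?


Input: bbbbbeee
Scanning for consecutive runs:
  Group 1: 'b' x 5 (positions 0-4)
  Group 2: 'e' x 3 (positions 5-7)
Total groups: 2

2


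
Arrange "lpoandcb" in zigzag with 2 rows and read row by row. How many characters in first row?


Zigzag "lpoandcb" into 2 rows:
Placing characters:
  'l' => row 0
  'p' => row 1
  'o' => row 0
  'a' => row 1
  'n' => row 0
  'd' => row 1
  'c' => row 0
  'b' => row 1
Rows:
  Row 0: "lonc"
  Row 1: "padb"
First row length: 4

4


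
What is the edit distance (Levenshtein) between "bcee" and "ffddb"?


Computing edit distance: "bcee" -> "ffddb"
DP table:
           f    f    d    d    b
      0    1    2    3    4    5
  b   1    1    2    3    4    4
  c   2    2    2    3    4    5
  e   3    3    3    3    4    5
  e   4    4    4    4    4    5
Edit distance = dp[4][5] = 5

5


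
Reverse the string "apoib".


Input: apoib
Reading characters right to left:
  Position 4: 'b'
  Position 3: 'i'
  Position 2: 'o'
  Position 1: 'p'
  Position 0: 'a'
Reversed: biopa

biopa


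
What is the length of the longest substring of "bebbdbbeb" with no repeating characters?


Input: "bebbdbbeb"
Sliding window (track last position of each char):
  Position 0 ('b'): window [0,0] length 1 -- new best
  Position 1 ('e'): window [0,1] length 2 -- new best
  Position 2 ('b'): repeat (last at 0), move window start to 1
  Position 2 ('b'): window [1,2] length 2
  Position 3 ('b'): repeat (last at 2), move window start to 3
  Position 3 ('b'): window [3,3] length 1
  Position 4 ('d'): window [3,4] length 2
  Position 5 ('b'): repeat (last at 3), move window start to 4
  Position 5 ('b'): window [4,5] length 2
  Position 6 ('b'): repeat (last at 5), move window start to 6
  Position 6 ('b'): window [6,6] length 1
  Position 7 ('e'): window [6,7] length 2
  Position 8 ('b'): repeat (last at 6), move window start to 7
  Position 8 ('b'): window [7,8] length 2
Longest substring with no repeats: "be" with length 2

2


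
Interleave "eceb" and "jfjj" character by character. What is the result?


Interleaving "eceb" and "jfjj":
  Position 0: 'e' from first, 'j' from second => "ej"
  Position 1: 'c' from first, 'f' from second => "cf"
  Position 2: 'e' from first, 'j' from second => "ej"
  Position 3: 'b' from first, 'j' from second => "bj"
Result: ejcfejbj

ejcfejbj


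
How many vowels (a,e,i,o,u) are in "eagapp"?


Input: eagapp
Checking each character:
  'e' at position 0: vowel (running total: 1)
  'a' at position 1: vowel (running total: 2)
  'g' at position 2: consonant
  'a' at position 3: vowel (running total: 3)
  'p' at position 4: consonant
  'p' at position 5: consonant
Total vowels: 3

3


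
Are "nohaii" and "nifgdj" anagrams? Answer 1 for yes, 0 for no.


Strings: "nohaii", "nifgdj"
Sorted first:  ahiino
Sorted second: dfgijn
Differ at position 0: 'a' vs 'd' => not anagrams

0


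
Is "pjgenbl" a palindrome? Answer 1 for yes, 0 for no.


Input: pjgenbl
Reversed: lbnegjp
  Compare pos 0 ('p') with pos 6 ('l'): MISMATCH
  Compare pos 1 ('j') with pos 5 ('b'): MISMATCH
  Compare pos 2 ('g') with pos 4 ('n'): MISMATCH
Result: not a palindrome

0


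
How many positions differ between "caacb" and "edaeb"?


Comparing "caacb" and "edaeb" position by position:
  Position 0: 'c' vs 'e' => DIFFER
  Position 1: 'a' vs 'd' => DIFFER
  Position 2: 'a' vs 'a' => same
  Position 3: 'c' vs 'e' => DIFFER
  Position 4: 'b' vs 'b' => same
Positions that differ: 3

3


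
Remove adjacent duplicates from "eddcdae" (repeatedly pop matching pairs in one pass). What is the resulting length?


Input: eddcdae
Stack-based adjacent duplicate removal:
  Read 'e': push. Stack: e
  Read 'd': push. Stack: ed
  Read 'd': matches stack top 'd' => pop. Stack: e
  Read 'c': push. Stack: ec
  Read 'd': push. Stack: ecd
  Read 'a': push. Stack: ecda
  Read 'e': push. Stack: ecdae
Final stack: "ecdae" (length 5)

5


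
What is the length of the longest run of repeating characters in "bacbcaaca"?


Input: "bacbcaaca"
Scanning for longest run:
  Position 1 ('a'): new char, reset run to 1
  Position 2 ('c'): new char, reset run to 1
  Position 3 ('b'): new char, reset run to 1
  Position 4 ('c'): new char, reset run to 1
  Position 5 ('a'): new char, reset run to 1
  Position 6 ('a'): continues run of 'a', length=2
  Position 7 ('c'): new char, reset run to 1
  Position 8 ('a'): new char, reset run to 1
Longest run: 'a' with length 2

2


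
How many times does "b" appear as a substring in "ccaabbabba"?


Searching for "b" in "ccaabbabba"
Scanning each position:
  Position 0: "c" => no
  Position 1: "c" => no
  Position 2: "a" => no
  Position 3: "a" => no
  Position 4: "b" => MATCH
  Position 5: "b" => MATCH
  Position 6: "a" => no
  Position 7: "b" => MATCH
  Position 8: "b" => MATCH
  Position 9: "a" => no
Total occurrences: 4

4


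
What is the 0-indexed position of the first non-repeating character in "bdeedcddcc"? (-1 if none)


Input: bdeedcddcc
Character frequencies:
  'b': 1
  'c': 3
  'd': 4
  'e': 2
Scanning left to right for freq == 1:
  Position 0 ('b'): unique! => answer = 0

0


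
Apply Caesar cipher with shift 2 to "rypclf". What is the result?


Caesar cipher: shift "rypclf" by 2
  'r' (pos 17) + 2 = pos 19 = 't'
  'y' (pos 24) + 2 = pos 0 = 'a'
  'p' (pos 15) + 2 = pos 17 = 'r'
  'c' (pos 2) + 2 = pos 4 = 'e'
  'l' (pos 11) + 2 = pos 13 = 'n'
  'f' (pos 5) + 2 = pos 7 = 'h'
Result: tarenh

tarenh


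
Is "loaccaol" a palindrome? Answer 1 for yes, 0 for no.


Input: loaccaol
Reversed: loaccaol
  Compare pos 0 ('l') with pos 7 ('l'): match
  Compare pos 1 ('o') with pos 6 ('o'): match
  Compare pos 2 ('a') with pos 5 ('a'): match
  Compare pos 3 ('c') with pos 4 ('c'): match
Result: palindrome

1


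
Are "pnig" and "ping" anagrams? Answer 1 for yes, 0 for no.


Strings: "pnig", "ping"
Sorted first:  ginp
Sorted second: ginp
Sorted forms match => anagrams

1


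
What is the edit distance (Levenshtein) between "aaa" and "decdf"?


Computing edit distance: "aaa" -> "decdf"
DP table:
           d    e    c    d    f
      0    1    2    3    4    5
  a   1    1    2    3    4    5
  a   2    2    2    3    4    5
  a   3    3    3    3    4    5
Edit distance = dp[3][5] = 5

5


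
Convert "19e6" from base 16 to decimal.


Input: "19e6" in base 16
Positional expansion:
  Digit '1' (value 1) x 16^3 = 4096
  Digit '9' (value 9) x 16^2 = 2304
  Digit 'e' (value 14) x 16^1 = 224
  Digit '6' (value 6) x 16^0 = 6
Sum = 6630

6630


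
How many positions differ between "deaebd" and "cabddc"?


Comparing "deaebd" and "cabddc" position by position:
  Position 0: 'd' vs 'c' => DIFFER
  Position 1: 'e' vs 'a' => DIFFER
  Position 2: 'a' vs 'b' => DIFFER
  Position 3: 'e' vs 'd' => DIFFER
  Position 4: 'b' vs 'd' => DIFFER
  Position 5: 'd' vs 'c' => DIFFER
Positions that differ: 6

6


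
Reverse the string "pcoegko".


Input: pcoegko
Reading characters right to left:
  Position 6: 'o'
  Position 5: 'k'
  Position 4: 'g'
  Position 3: 'e'
  Position 2: 'o'
  Position 1: 'c'
  Position 0: 'p'
Reversed: okgeocp

okgeocp


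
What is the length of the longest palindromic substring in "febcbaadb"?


Input: "febcbaadb"
Checking substrings for palindromes:
  [2:5] "bcb" (len 3) => palindrome
  [5:7] "aa" (len 2) => palindrome
Longest palindromic substring: "bcb" with length 3

3


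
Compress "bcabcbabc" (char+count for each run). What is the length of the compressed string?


Input: bcabcbabc
Runs:
  'b' x 1 => "b1"
  'c' x 1 => "c1"
  'a' x 1 => "a1"
  'b' x 1 => "b1"
  'c' x 1 => "c1"
  'b' x 1 => "b1"
  'a' x 1 => "a1"
  'b' x 1 => "b1"
  'c' x 1 => "c1"
Compressed: "b1c1a1b1c1b1a1b1c1"
Compressed length: 18

18


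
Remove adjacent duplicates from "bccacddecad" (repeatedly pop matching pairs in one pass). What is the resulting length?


Input: bccacddecad
Stack-based adjacent duplicate removal:
  Read 'b': push. Stack: b
  Read 'c': push. Stack: bc
  Read 'c': matches stack top 'c' => pop. Stack: b
  Read 'a': push. Stack: ba
  Read 'c': push. Stack: bac
  Read 'd': push. Stack: bacd
  Read 'd': matches stack top 'd' => pop. Stack: bac
  Read 'e': push. Stack: bace
  Read 'c': push. Stack: bacec
  Read 'a': push. Stack: baceca
  Read 'd': push. Stack: bacecad
Final stack: "bacecad" (length 7)

7


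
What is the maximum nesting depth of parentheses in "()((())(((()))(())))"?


Input: "()((())(((()))(())))"
Tracking depth:
  Position 0 '(': depth becomes 1
  Position 1 ')': depth becomes 0
  Position 2 '(': depth becomes 1
  Position 3 '(': depth becomes 2
  Position 4 '(': depth becomes 3
  Position 5 ')': depth becomes 2
  Position 6 ')': depth becomes 1
  Position 7 '(': depth becomes 2
  Position 8 '(': depth becomes 3
  Position 9 '(': depth becomes 4
  Position 10 '(': depth becomes 5
  Position 11 ')': depth becomes 4
  Position 12 ')': depth becomes 3
  Position 13 ')': depth becomes 2
  Position 14 '(': depth becomes 3
  Position 15 '(': depth becomes 4
  Position 16 ')': depth becomes 3
  Position 17 ')': depth becomes 2
  Position 18 ')': depth becomes 1
  Position 19 ')': depth becomes 0
Maximum depth reached: 5

5
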